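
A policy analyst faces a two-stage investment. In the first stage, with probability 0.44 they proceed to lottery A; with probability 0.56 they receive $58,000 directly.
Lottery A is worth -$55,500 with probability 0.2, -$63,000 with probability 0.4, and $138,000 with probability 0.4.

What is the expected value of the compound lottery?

$40,796

EV(A) = 0.2 × (-55500) + 0.4 × (-63000) + 0.4 × 138000 = -11100 − 25200 + 55200 = 18900
Branch B: 58000 (certain)
Overall = 0.44 × 18900 + 0.56 × 58000 = 8316 + 32480 = 40796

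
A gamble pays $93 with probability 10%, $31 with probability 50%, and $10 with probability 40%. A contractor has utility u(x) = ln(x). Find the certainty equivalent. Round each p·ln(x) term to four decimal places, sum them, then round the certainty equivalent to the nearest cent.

E[u] = 0.1·ln(93) + 0.5·ln(31) + 0.4·ln(10) = 0.4533 + 1.7170 + 0.9210 = 3.0913
CE = e^3.0913 ≈ 22.01

$22.01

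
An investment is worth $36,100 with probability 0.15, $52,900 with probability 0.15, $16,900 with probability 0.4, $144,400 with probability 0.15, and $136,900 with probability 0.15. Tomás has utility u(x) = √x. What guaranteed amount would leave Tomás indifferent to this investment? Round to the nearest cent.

E[u] = 0.15·√36100 + 0.15·√52900 + 0.4·√16900 + 0.15·√144400 + 0.15·√136900 = 0.15·190 + 0.15·230 + 0.4·130 + 0.15·380 + 0.15·370 = 227.5
CE = (227.5)² = 51756.25

$51,756.25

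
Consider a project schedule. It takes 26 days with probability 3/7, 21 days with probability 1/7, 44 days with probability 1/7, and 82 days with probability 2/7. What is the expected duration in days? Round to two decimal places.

43.86 days

EV = 3/7 × 26 + 1/7 × 21 + 1/7 × 44 + 2/7 × 82 = 11.1429 + 3 + 6.2857 + 23.4286 = 43.8571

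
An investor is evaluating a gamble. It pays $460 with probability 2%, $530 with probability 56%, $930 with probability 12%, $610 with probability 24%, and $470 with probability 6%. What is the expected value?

EV = 0.02 × 460 + 0.56 × 530 + 0.12 × 930 + 0.24 × 610 + 0.06 × 470 = 9.2 + 296.8 + 111.6 + 146.4 + 28.2 = 592.2

$592.20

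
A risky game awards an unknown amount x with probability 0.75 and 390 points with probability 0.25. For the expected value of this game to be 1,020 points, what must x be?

0.75·x + 0.25·390 = 1020
0.75·x = 1020 − 97.5 = 922.5
x = 922.5 / 0.75 = 1230

x = 1,230 points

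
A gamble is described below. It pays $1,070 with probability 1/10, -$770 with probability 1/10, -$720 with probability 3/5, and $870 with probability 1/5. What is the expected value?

EV = 1/10 × 1070 + 1/10 × (-770) + 3/5 × (-720) + 1/5 × 870 = 107 − 77 − 432 + 174 = -228

-$228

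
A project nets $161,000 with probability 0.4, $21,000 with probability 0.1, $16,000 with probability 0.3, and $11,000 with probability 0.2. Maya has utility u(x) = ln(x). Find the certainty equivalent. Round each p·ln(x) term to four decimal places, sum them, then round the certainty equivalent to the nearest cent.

E[u] = 0.4·ln(161000) + 0.1·ln(21000) + 0.3·ln(16000) + 0.2·ln(11000) = 4.7957 + 0.9952 + 2.9041 + 1.8611 = 10.5561
CE = e^10.5561 ≈ 38411.03

$38,411.03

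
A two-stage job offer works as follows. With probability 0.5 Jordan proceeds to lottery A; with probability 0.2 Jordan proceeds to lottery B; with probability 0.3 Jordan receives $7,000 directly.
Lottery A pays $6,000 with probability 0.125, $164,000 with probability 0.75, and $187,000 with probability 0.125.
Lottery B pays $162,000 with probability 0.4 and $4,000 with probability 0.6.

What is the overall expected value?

EV(A) = 0.125 × 6000 + 0.75 × 164000 + 0.125 × 187000 = 750 + 123000 + 23375 = 147125
EV(B) = 0.4 × 162000 + 0.6 × 4000 = 64800 + 2400 = 67200
Branch C: 7000 (certain)
Overall = 0.5 × 147125 + 0.2 × 67200 + 0.3 × 7000 = 73562.5 + 13440 + 2100 = 89102.5

$89,102.50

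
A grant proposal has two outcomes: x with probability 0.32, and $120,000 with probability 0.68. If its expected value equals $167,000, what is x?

0.32·x + 0.68·120000 = 167000
0.32·x = 167000 − 81600 = 85400
x = 85400 / 0.32 = 266875

x = $266,875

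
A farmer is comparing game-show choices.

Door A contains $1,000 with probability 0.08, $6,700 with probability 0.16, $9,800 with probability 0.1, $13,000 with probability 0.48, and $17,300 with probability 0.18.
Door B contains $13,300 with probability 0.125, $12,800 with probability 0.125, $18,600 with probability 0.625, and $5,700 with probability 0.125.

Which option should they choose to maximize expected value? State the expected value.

Door B ($15,600)

Door A = 0.08 × 1000 + 0.16 × 6700 + 0.1 × 9800 + 0.48 × 13000 + 0.18 × 17300 = 80 + 1072 + 980 + 6240 + 3114 = 11486
Door B = 0.125 × 13300 + 0.125 × 12800 + 0.625 × 18600 + 0.125 × 5700 = 1662.5 + 1600 + 11625 + 712.5 = 15600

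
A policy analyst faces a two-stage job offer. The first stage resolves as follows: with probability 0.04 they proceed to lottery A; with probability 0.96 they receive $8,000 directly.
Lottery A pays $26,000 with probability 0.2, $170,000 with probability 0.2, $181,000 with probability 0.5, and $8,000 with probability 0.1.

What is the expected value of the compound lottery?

$12,900

EV(A) = 0.2 × 26000 + 0.2 × 170000 + 0.5 × 181000 + 0.1 × 8000 = 5200 + 34000 + 90500 + 800 = 130500
Branch B: 8000 (certain)
Overall = 0.04 × 130500 + 0.96 × 8000 = 5220 + 7680 = 12900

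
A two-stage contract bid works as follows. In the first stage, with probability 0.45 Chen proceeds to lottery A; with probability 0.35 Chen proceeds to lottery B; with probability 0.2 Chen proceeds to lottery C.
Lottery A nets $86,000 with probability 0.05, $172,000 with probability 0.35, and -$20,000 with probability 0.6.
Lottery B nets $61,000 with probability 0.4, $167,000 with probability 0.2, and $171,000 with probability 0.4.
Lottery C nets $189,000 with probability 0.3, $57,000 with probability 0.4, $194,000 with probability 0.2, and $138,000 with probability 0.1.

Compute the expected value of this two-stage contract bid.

$94,215

EV(A) = 0.05 × 86000 + 0.35 × 172000 + 0.6 × (-20000) = 4300 + 60200 − 12000 = 52500
EV(B) = 0.4 × 61000 + 0.2 × 167000 + 0.4 × 171000 = 24400 + 33400 + 68400 = 126200
EV(C) = 0.3 × 189000 + 0.4 × 57000 + 0.2 × 194000 + 0.1 × 138000 = 56700 + 22800 + 38800 + 13800 = 132100
Overall = 0.45 × 52500 + 0.35 × 126200 + 0.2 × 132100 = 23625 + 44170 + 26420 = 94215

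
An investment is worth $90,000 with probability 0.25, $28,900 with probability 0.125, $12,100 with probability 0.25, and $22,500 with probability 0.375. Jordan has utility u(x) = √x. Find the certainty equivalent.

E[u] = 0.25·√90000 + 0.125·√28900 + 0.25·√12100 + 0.375·√22500 = 0.25·300 + 0.125·170 + 0.25·110 + 0.375·150 = 180
CE = (180)² = 32400

$32,400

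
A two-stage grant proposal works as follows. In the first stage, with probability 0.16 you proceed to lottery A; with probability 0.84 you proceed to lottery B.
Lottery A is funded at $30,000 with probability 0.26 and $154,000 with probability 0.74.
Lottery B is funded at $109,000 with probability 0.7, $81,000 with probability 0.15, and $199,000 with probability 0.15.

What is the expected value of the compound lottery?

$118,853.60

EV(A) = 0.26 × 30000 + 0.74 × 154000 = 7800 + 113960 = 121760
EV(B) = 0.7 × 109000 + 0.15 × 81000 + 0.15 × 199000 = 76300 + 12150 + 29850 = 118300
Overall = 0.16 × 121760 + 0.84 × 118300 = 19481.6 + 99372 = 118853.6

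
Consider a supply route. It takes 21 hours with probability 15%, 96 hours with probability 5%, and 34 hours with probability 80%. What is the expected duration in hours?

EV = 0.15 × 21 + 0.05 × 96 + 0.8 × 34 = 3.15 + 4.8 + 27.2 = 35.15

35.15 hours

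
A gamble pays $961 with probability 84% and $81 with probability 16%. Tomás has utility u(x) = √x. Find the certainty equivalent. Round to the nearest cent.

$755.15

E[u] = 0.84·√961 + 0.16·√81 = 0.84·31 + 0.16·9 = 27.48
CE = (27.48)² = 755.1504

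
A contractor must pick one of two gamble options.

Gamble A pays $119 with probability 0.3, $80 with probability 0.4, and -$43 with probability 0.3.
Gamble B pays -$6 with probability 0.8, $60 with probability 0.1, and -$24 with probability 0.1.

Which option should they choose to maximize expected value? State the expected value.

Gamble A ($54.80)

Gamble A = 0.3 × 119 + 0.4 × 80 + 0.3 × (-43) = 35.7 + 32 − 12.9 = 54.8
Gamble B = 0.8 × (-6) + 0.1 × 60 + 0.1 × (-24) = -4.8 + 6 − 2.4 = -1.2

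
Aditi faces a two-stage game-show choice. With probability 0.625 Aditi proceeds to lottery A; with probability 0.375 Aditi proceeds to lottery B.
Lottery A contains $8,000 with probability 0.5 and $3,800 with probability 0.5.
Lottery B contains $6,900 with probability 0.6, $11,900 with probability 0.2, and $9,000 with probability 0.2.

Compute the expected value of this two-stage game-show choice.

$6,807.50

EV(A) = 0.5 × 8000 + 0.5 × 3800 = 4000 + 1900 = 5900
EV(B) = 0.6 × 6900 + 0.2 × 11900 + 0.2 × 9000 = 4140 + 2380 + 1800 = 8320
Overall = 0.625 × 5900 + 0.375 × 8320 = 3687.5 + 3120 = 6807.5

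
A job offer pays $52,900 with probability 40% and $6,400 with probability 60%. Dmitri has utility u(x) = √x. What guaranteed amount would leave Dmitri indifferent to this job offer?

E[u] = 0.4·√52900 + 0.6·√6400 = 0.4·230 + 0.6·80 = 140
CE = (140)² = 19600

$19,600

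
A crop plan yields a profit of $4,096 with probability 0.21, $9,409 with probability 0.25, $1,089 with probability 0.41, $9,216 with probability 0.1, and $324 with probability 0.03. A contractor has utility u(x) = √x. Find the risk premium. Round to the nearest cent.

$825.17

E[u] = 0.21·√4096 + 0.25·√9409 + 0.41·√1089 + 0.1·√9216 + 0.03·√324 = 0.21·64 + 0.25·97 + 0.41·33 + 0.1·96 + 0.03·18 = 61.36
CE = (61.36)² = 3765.0496
Risk premium = EV − CE = 4590.22 − 3765.0496 = 825.1704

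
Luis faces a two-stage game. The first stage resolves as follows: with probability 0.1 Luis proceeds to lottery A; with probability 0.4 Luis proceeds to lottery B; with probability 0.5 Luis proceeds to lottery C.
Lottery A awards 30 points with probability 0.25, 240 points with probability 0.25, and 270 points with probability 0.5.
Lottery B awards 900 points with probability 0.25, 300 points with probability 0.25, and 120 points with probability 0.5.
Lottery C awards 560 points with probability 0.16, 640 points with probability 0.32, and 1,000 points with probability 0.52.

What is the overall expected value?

EV(A) = 0.25 × 30 + 0.25 × 240 + 0.5 × 270 = 7.5 + 60 + 135 = 202.5
EV(B) = 0.25 × 900 + 0.25 × 300 + 0.5 × 120 = 225 + 75 + 60 = 360
EV(C) = 0.16 × 560 + 0.32 × 640 + 0.52 × 1000 = 89.6 + 204.8 + 520 = 814.4
Overall = 0.1 × 202.5 + 0.4 × 360 + 0.5 × 814.4 = 20.25 + 144 + 407.2 = 571.45

571.45 points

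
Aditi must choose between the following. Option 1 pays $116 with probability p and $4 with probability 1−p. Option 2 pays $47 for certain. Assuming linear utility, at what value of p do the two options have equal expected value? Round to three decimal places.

p·116 + (1−p)·4 = 47
112p + 4 = 47
p = (47 − 4) / 112

p = 0.384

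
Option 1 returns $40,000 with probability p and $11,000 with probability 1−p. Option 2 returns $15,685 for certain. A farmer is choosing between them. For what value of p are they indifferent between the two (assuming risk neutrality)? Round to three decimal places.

p = 0.162

p·40000 + (1−p)·11000 = 15685
29000p + 11000 = 15685
p = (15685 − 11000) / 29000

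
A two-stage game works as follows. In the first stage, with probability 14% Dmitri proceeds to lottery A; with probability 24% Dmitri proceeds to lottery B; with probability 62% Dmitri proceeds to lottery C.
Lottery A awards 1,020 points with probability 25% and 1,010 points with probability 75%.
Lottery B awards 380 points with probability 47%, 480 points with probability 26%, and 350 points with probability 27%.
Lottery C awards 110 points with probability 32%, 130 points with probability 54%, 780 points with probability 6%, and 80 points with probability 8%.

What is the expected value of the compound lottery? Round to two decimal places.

EV(A) = 0.25 × 1020 + 0.75 × 1010 = 255 + 757.5 = 1012.5
EV(B) = 0.47 × 380 + 0.26 × 480 + 0.27 × 350 = 178.6 + 124.8 + 94.5 = 397.9
EV(C) = 0.32 × 110 + 0.54 × 130 + 0.06 × 780 + 0.08 × 80 = 35.2 + 70.2 + 46.8 + 6.4 = 158.6
Overall = 0.14 × 1012.5 + 0.24 × 397.9 + 0.62 × 158.6 = 141.75 + 95.496 + 98.332 = 335.578

335.58 points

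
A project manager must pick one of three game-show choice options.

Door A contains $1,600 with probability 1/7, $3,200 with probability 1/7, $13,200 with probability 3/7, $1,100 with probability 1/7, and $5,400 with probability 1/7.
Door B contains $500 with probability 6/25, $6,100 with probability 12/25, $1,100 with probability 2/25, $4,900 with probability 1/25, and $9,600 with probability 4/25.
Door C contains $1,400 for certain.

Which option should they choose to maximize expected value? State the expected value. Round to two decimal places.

Door A ($7,271.43)

Door A = 1/7 × 1600 + 1/7 × 3200 + 3/7 × 13200 + 1/7 × 1100 + 1/7 × 5400 = 228.5714 + 457.1429 + 5657.1429 + 157.1429 + 771.4286 = 7271.4286
Door B = 6/25 × 500 + 12/25 × 6100 + 2/25 × 1100 + 1/25 × 4900 + 4/25 × 9600 = 120 + 2928 + 88 + 196 + 1536 = 4868
Door C: 1400 (certain)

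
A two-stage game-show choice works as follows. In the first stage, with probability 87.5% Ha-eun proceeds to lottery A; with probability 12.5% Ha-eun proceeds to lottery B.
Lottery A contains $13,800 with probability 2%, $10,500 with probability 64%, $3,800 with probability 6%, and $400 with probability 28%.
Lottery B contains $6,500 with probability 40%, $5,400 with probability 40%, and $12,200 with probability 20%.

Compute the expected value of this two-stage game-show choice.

EV(A) = 0.02 × 13800 + 0.64 × 10500 + 0.06 × 3800 + 0.28 × 400 = 276 + 6720 + 228 + 112 = 7336
EV(B) = 0.4 × 6500 + 0.4 × 5400 + 0.2 × 12200 = 2600 + 2160 + 2440 = 7200
Overall = 0.875 × 7336 + 0.125 × 7200 = 6419 + 900 = 7319

$7,319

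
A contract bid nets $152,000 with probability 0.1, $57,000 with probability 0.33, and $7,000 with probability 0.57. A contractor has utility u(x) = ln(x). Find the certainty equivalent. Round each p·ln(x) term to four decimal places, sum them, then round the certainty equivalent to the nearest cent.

$19,026.73

E[u] = 0.1·ln(152000) + 0.33·ln(57000) + 0.57·ln(7000) = 1.1932 + 3.6138 + 5.0466 = 9.8536
CE = e^9.8536 ≈ 19026.73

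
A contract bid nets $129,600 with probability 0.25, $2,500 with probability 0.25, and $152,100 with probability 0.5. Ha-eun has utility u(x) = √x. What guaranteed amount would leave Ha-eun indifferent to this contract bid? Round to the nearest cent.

E[u] = 0.25·√129600 + 0.25·√2500 + 0.5·√152100 = 0.25·360 + 0.25·50 + 0.5·390 = 297.5
CE = (297.5)² = 88506.25

$88,506.25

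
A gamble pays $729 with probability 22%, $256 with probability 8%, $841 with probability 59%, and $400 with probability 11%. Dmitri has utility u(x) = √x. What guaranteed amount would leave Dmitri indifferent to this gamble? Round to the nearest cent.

E[u] = 0.22·√729 + 0.08·√256 + 0.59·√841 + 0.11·√400 = 0.22·27 + 0.08·16 + 0.59·29 + 0.11·20 = 26.53
CE = (26.53)² = 703.8409

$703.84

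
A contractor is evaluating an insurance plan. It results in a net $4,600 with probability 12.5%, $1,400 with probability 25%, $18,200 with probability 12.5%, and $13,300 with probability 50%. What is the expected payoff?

EV = 0.125 × 4600 + 0.25 × 1400 + 0.125 × 18200 + 0.5 × 13300 = 575 + 350 + 2275 + 6650 = 9850

$9,850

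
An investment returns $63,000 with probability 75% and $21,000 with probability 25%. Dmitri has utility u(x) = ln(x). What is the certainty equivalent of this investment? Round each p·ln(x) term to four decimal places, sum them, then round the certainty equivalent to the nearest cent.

$47,872.67

E[u] = 0.75·ln(63000) + 0.25·ln(21000) = 8.2882 + 2.4881 = 10.7763
CE = e^10.7763 ≈ 47872.67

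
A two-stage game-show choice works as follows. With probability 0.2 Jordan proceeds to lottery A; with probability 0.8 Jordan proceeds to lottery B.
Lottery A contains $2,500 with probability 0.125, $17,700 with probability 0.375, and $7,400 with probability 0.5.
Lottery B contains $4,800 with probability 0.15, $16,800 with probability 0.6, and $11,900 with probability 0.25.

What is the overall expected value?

EV(A) = 0.125 × 2500 + 0.375 × 17700 + 0.5 × 7400 = 312.5 + 6637.5 + 3700 = 10650
EV(B) = 0.15 × 4800 + 0.6 × 16800 + 0.25 × 11900 = 720 + 10080 + 2975 = 13775
Overall = 0.2 × 10650 + 0.8 × 13775 = 2130 + 11020 = 13150

$13,150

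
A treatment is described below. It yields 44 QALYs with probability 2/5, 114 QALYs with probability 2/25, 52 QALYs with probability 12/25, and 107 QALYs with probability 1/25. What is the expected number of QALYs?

55.96 QALYs

EV = 2/5 × 44 + 2/25 × 114 + 12/25 × 52 + 1/25 × 107 = 17.6 + 9.12 + 24.96 + 4.28 = 55.96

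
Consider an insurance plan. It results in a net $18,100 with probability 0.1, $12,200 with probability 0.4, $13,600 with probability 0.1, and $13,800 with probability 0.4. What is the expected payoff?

EV = 0.1 × 18100 + 0.4 × 12200 + 0.1 × 13600 + 0.4 × 13800 = 1810 + 4880 + 1360 + 5520 = 13570

$13,570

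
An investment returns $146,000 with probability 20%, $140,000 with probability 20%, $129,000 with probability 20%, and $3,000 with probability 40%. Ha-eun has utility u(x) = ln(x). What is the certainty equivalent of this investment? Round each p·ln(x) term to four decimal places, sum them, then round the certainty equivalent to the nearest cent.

E[u] = 0.2·ln(146000) + 0.2·ln(140000) + 0.2·ln(129000) + 0.4·ln(3000) = 2.3783 + 2.3699 + 2.3535 + 3.2025 = 10.3042
CE = e^10.3042 ≈ 29857.76

$29,857.76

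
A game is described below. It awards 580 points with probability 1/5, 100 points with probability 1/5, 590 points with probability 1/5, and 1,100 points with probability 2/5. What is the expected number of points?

EV = 1/5 × 580 + 1/5 × 100 + 1/5 × 590 + 2/5 × 1100 = 116 + 20 + 118 + 440 = 694

694 points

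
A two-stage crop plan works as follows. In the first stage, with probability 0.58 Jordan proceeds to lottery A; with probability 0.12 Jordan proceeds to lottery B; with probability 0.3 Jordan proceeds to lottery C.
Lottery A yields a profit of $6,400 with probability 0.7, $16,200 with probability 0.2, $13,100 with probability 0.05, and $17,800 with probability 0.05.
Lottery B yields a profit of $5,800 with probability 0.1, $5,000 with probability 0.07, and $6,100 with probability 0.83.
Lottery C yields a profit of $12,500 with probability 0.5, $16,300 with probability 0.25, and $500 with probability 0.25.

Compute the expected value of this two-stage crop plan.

EV(A) = 0.7 × 6400 + 0.2 × 16200 + 0.05 × 13100 + 0.05 × 17800 = 4480 + 3240 + 655 + 890 = 9265
EV(B) = 0.1 × 5800 + 0.07 × 5000 + 0.83 × 6100 = 580 + 350 + 5063 = 5993
EV(C) = 0.5 × 12500 + 0.25 × 16300 + 0.25 × 500 = 6250 + 4075 + 125 = 10450
Overall = 0.58 × 9265 + 0.12 × 5993 + 0.3 × 10450 = 5373.7 + 719.16 + 3135 = 9227.86

$9,227.86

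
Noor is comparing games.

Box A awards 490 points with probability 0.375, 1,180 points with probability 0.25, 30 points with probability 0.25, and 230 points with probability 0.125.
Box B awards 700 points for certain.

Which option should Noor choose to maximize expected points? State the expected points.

Box B (700 points)

Box A = 0.375 × 490 + 0.25 × 1180 + 0.25 × 30 + 0.125 × 230 = 183.75 + 295 + 7.5 + 28.75 = 515
Box B: 700 (certain)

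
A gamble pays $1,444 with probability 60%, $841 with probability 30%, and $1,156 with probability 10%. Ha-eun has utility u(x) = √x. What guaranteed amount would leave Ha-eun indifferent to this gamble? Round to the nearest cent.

$1,218.01

E[u] = 0.6·√1444 + 0.3·√841 + 0.1·√1156 = 0.6·38 + 0.3·29 + 0.1·34 = 34.9
CE = (34.9)² = 1218.01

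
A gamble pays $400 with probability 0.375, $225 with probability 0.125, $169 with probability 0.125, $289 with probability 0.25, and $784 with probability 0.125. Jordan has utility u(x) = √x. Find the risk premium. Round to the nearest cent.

$17.94

E[u] = 0.375·√400 + 0.125·√225 + 0.125·√169 + 0.25·√289 + 0.125·√784 = 0.375·20 + 0.125·15 + 0.125·13 + 0.25·17 + 0.125·28 = 18.75
CE = (18.75)² = 351.5625
Risk premium = EV − CE = 369.5 − 351.5625 = 17.9375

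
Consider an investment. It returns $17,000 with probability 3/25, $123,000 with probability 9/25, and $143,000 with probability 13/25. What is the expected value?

EV = 3/25 × 17000 + 9/25 × 123000 + 13/25 × 143000 = 2040 + 44280 + 74360 = 120680

$120,680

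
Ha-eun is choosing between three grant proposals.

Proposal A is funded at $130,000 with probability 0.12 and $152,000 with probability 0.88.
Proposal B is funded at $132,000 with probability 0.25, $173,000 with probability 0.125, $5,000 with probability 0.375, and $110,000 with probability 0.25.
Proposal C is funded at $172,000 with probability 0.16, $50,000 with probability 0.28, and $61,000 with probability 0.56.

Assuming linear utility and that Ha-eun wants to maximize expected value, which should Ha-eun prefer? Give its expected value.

Proposal A ($149,360)

Proposal A = 0.12 × 130000 + 0.88 × 152000 = 15600 + 133760 = 149360
Proposal B = 0.25 × 132000 + 0.125 × 173000 + 0.375 × 5000 + 0.25 × 110000 = 33000 + 21625 + 1875 + 27500 = 84000
Proposal C = 0.16 × 172000 + 0.28 × 50000 + 0.56 × 61000 = 27520 + 14000 + 34160 = 75680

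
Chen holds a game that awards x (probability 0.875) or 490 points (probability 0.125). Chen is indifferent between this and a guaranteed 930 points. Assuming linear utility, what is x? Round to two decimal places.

x = 992.86 points

0.875·x + 0.125·490 = 930
0.875·x = 930 − 61.25 = 868.75
x = 868.75 / 0.875 = 992.8571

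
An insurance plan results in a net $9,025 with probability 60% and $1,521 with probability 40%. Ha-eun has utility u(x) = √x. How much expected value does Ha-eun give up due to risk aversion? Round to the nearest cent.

E[u] = 0.6·√9025 + 0.4·√1521 = 0.6·95 + 0.4·39 = 72.6
CE = (72.6)² = 5270.76
Risk premium = EV − CE = 6023.4 − 5270.76 = 752.64

$752.64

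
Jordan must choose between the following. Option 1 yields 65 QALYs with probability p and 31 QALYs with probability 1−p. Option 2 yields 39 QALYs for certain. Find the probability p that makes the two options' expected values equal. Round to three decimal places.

p = 0.235

p·65 + (1−p)·31 = 39
34p + 31 = 39
p = (39 − 31) / 34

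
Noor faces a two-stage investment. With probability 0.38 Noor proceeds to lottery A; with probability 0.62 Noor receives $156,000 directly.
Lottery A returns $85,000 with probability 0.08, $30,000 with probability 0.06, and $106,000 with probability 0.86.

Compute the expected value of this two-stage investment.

EV(A) = 0.08 × 85000 + 0.06 × 30000 + 0.86 × 106000 = 6800 + 1800 + 91160 = 99760
Branch B: 156000 (certain)
Overall = 0.38 × 99760 + 0.62 × 156000 = 37908.8 + 96720 = 134628.8

$134,628.80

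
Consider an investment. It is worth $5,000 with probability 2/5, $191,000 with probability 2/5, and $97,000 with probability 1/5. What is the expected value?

$97,800

EV = 2/5 × 5000 + 2/5 × 191000 + 1/5 × 97000 = 2000 + 76400 + 19400 = 97800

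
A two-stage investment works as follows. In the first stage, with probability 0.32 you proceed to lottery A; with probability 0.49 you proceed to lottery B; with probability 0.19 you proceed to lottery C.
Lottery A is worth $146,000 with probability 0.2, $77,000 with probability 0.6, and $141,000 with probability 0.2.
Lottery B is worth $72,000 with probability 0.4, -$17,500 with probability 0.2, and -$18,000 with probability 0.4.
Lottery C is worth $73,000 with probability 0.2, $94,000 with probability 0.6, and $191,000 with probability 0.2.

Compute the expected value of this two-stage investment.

EV(A) = 0.2 × 146000 + 0.6 × 77000 + 0.2 × 141000 = 29200 + 46200 + 28200 = 103600
EV(B) = 0.4 × 72000 + 0.2 × (-17500) + 0.4 × (-18000) = 28800 − 3500 − 7200 = 18100
EV(C) = 0.2 × 73000 + 0.6 × 94000 + 0.2 × 191000 = 14600 + 56400 + 38200 = 109200
Overall = 0.32 × 103600 + 0.49 × 18100 + 0.19 × 109200 = 33152 + 8869 + 20748 = 62769

$62,769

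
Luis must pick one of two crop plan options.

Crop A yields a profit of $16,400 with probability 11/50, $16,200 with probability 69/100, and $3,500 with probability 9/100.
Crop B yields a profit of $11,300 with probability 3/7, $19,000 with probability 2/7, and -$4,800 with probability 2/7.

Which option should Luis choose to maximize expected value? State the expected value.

Crop A ($15,101)

Crop A = 11/50 × 16400 + 69/100 × 16200 + 9/100 × 3500 = 3608 + 11178 + 315 = 15101
Crop B = 3/7 × 11300 + 2/7 × 19000 + 2/7 × (-4800) = 4842.8571 + 5428.5714 − 1371.4286 = 8900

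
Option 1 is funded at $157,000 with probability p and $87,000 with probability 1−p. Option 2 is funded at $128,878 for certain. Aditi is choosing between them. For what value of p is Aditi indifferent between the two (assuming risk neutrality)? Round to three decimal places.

p·157000 + (1−p)·87000 = 128878
70000p + 87000 = 128878
p = (128878 − 87000) / 70000

p = 0.598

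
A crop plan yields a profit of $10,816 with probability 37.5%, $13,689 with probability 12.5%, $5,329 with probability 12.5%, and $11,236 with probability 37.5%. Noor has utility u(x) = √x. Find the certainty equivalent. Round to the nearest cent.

E[u] = 0.375·√10816 + 0.125·√13689 + 0.125·√5329 + 0.375·√11236 = 0.375·104 + 0.125·117 + 0.125·73 + 0.375·106 = 102.5
CE = (102.5)² = 10506.25

$10,506.25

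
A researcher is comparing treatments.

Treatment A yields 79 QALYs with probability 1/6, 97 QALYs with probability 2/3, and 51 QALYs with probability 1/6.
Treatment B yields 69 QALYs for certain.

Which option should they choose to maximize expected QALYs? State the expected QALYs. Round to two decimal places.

Treatment A = 1/6 × 79 + 2/3 × 97 + 1/6 × 51 = 13.1667 + 64.6667 + 8.5 = 86.3333
Treatment B: 69 (certain)

Treatment A (86.33 QALYs)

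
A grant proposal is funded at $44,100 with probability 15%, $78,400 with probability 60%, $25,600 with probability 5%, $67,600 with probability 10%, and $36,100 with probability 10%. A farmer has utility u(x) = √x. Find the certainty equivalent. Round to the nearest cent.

E[u] = 0.15·√44100 + 0.6·√78400 + 0.05·√25600 + 0.1·√67600 + 0.1·√36100 = 0.15·210 + 0.6·280 + 0.05·160 + 0.1·260 + 0.1·190 = 252.5
CE = (252.5)² = 63756.25

$63,756.25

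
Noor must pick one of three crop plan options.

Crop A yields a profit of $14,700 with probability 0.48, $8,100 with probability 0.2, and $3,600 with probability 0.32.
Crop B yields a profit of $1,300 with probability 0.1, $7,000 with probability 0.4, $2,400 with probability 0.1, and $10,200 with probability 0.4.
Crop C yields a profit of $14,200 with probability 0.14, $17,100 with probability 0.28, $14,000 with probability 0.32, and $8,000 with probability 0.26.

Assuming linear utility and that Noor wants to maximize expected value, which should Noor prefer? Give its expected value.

Crop C ($13,336)

Crop A = 0.48 × 14700 + 0.2 × 8100 + 0.32 × 3600 = 7056 + 1620 + 1152 = 9828
Crop B = 0.1 × 1300 + 0.4 × 7000 + 0.1 × 2400 + 0.4 × 10200 = 130 + 2800 + 240 + 4080 = 7250
Crop C = 0.14 × 14200 + 0.28 × 17100 + 0.32 × 14000 + 0.26 × 8000 = 1988 + 4788 + 4480 + 2080 = 13336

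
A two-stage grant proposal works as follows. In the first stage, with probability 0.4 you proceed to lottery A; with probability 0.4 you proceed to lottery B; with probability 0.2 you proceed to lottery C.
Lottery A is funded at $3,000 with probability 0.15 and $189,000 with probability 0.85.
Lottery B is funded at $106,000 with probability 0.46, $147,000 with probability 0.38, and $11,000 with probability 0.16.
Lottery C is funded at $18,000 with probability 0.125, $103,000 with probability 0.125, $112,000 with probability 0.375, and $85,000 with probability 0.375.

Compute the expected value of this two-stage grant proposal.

EV(A) = 0.15 × 3000 + 0.85 × 189000 = 450 + 160650 = 161100
EV(B) = 0.46 × 106000 + 0.38 × 147000 + 0.16 × 11000 = 48760 + 55860 + 1760 = 106380
EV(C) = 0.125 × 18000 + 0.125 × 103000 + 0.375 × 112000 + 0.375 × 85000 = 2250 + 12875 + 42000 + 31875 = 89000
Overall = 0.4 × 161100 + 0.4 × 106380 + 0.2 × 89000 = 64440 + 42552 + 17800 = 124792

$124,792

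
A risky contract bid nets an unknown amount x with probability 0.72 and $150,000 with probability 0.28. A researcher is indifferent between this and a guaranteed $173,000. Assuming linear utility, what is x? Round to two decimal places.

0.72·x + 0.28·150000 = 173000
0.72·x = 173000 − 42000 = 131000
x = 131000 / 0.72 = 181944.4444

x = $181,944.44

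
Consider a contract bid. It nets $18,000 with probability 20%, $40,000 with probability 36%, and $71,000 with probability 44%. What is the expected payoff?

EV = 0.2 × 18000 + 0.36 × 40000 + 0.44 × 71000 = 3600 + 14400 + 31240 = 49240

$49,240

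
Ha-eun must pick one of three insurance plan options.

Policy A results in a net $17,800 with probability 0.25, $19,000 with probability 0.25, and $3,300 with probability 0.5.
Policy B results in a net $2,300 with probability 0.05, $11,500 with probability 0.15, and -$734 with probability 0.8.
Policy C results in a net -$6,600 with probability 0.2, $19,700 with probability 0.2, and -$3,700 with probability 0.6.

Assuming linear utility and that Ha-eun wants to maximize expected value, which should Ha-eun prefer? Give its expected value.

Policy A = 0.25 × 17800 + 0.25 × 19000 + 0.5 × 3300 = 4450 + 4750 + 1650 = 10850
Policy B = 0.05 × 2300 + 0.15 × 11500 + 0.8 × (-734) = 115 + 1725 − 587.2 = 1252.8
Policy C = 0.2 × (-6600) + 0.2 × 19700 + 0.6 × (-3700) = -1320 + 3940 − 2220 = 400

Policy A ($10,850)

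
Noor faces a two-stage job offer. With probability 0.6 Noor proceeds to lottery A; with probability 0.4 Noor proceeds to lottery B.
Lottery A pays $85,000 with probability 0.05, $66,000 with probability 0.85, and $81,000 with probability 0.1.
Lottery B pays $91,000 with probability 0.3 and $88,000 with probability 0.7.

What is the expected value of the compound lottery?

$76,630

EV(A) = 0.05 × 85000 + 0.85 × 66000 + 0.1 × 81000 = 4250 + 56100 + 8100 = 68450
EV(B) = 0.3 × 91000 + 0.7 × 88000 = 27300 + 61600 = 88900
Overall = 0.6 × 68450 + 0.4 × 88900 = 41070 + 35560 = 76630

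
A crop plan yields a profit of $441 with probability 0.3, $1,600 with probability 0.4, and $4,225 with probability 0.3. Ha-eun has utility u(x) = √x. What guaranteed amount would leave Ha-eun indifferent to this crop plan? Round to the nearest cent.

E[u] = 0.3·√441 + 0.4·√1600 + 0.3·√4225 = 0.3·21 + 0.4·40 + 0.3·65 = 41.8
CE = (41.8)² = 1747.24

$1,747.24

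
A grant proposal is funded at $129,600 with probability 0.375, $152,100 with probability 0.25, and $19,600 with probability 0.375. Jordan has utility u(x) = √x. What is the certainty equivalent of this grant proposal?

$81,225

E[u] = 0.375·√129600 + 0.25·√152100 + 0.375·√19600 = 0.375·360 + 0.25·390 + 0.375·140 = 285
CE = (285)² = 81225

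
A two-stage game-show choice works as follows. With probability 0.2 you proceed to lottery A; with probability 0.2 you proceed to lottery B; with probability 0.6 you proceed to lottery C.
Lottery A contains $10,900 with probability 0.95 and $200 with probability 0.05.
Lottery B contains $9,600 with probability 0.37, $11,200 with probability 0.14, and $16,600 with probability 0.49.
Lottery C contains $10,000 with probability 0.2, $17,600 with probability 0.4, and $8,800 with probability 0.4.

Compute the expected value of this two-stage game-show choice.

EV(A) = 0.95 × 10900 + 0.05 × 200 = 10355 + 10 = 10365
EV(B) = 0.37 × 9600 + 0.14 × 11200 + 0.49 × 16600 = 3552 + 1568 + 8134 = 13254
EV(C) = 0.2 × 10000 + 0.4 × 17600 + 0.4 × 8800 = 2000 + 7040 + 3520 = 12560
Overall = 0.2 × 10365 + 0.2 × 13254 + 0.6 × 12560 = 2073 + 2650.8 + 7536 = 12259.8

$12,259.80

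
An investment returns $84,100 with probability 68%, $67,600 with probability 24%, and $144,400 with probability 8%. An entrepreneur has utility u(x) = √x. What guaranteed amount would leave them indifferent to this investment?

$84,100

E[u] = 0.68·√84100 + 0.24·√67600 + 0.08·√144400 = 0.68·290 + 0.24·260 + 0.08·380 = 290
CE = (290)² = 84100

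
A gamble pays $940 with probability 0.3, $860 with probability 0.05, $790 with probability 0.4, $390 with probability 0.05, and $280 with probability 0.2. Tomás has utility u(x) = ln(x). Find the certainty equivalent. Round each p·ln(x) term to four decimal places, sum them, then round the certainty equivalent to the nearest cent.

E[u] = 0.3·ln(940) + 0.05·ln(860) + 0.4·ln(790) + 0.05·ln(390) + 0.2·ln(280) = 2.0538 + 0.3378 + 2.6688 + 0.2983 + 1.1270 = 6.4857
CE = e^6.4857 ≈ 655.70

$655.70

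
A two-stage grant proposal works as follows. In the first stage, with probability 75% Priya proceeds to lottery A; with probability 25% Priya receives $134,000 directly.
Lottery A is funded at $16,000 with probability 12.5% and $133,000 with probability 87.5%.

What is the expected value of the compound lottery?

EV(A) = 0.125 × 16000 + 0.875 × 133000 = 2000 + 116375 = 118375
Branch B: 134000 (certain)
Overall = 0.75 × 118375 + 0.25 × 134000 = 88781.25 + 33500 = 122281.25

$122,281.25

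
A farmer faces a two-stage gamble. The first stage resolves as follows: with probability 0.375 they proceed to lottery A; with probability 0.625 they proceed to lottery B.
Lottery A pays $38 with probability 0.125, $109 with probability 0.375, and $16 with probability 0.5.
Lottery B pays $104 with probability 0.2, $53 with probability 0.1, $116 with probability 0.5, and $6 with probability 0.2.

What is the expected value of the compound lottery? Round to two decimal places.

$73.42

EV(A) = 0.125 × 38 + 0.375 × 109 + 0.5 × 16 = 4.75 + 40.875 + 8 = 53.625
EV(B) = 0.2 × 104 + 0.1 × 53 + 0.5 × 116 + 0.2 × 6 = 20.8 + 5.3 + 58 + 1.2 = 85.3
Overall = 0.375 × 53.625 + 0.625 × 85.3 = 20.109375 + 53.3125 = 73.421875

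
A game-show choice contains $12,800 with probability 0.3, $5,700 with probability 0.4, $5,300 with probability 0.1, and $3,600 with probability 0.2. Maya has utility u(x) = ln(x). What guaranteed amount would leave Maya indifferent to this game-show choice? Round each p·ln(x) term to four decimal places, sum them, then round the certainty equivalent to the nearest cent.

E[u] = 0.3·ln(12800) + 0.4·ln(5700) + 0.1·ln(5300) + 0.2·ln(3600) = 2.8372 + 3.4593 + 0.8575 + 1.6377 = 8.7917
CE = e^8.7917 ≈ 6579.41

$6,579.41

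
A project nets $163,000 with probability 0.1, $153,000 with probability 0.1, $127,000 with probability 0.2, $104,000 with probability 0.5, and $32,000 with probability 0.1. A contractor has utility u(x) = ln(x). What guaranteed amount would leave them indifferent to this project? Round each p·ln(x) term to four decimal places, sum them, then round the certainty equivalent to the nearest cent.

E[u] = 0.1·ln(163000) + 0.1·ln(153000) + 0.2·ln(127000) + 0.5·ln(104000) + 0.1·ln(32000) = 1.2002 + 1.1938 + 2.3504 + 5.7761 + 1.0373 = 11.5578
CE = e^11.5578 ≈ 104589.66

$104,589.66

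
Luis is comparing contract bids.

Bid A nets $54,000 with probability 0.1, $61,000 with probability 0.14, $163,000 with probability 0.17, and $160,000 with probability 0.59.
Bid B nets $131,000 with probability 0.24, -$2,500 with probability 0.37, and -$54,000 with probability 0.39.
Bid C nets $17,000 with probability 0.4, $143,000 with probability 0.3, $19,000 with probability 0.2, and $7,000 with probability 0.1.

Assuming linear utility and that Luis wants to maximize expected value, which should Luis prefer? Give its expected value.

Bid A = 0.1 × 54000 + 0.14 × 61000 + 0.17 × 163000 + 0.59 × 160000 = 5400 + 8540 + 27710 + 94400 = 136050
Bid B = 0.24 × 131000 + 0.37 × (-2500) + 0.39 × (-54000) = 31440 − 925 − 21060 = 9455
Bid C = 0.4 × 17000 + 0.3 × 143000 + 0.2 × 19000 + 0.1 × 7000 = 6800 + 42900 + 3800 + 700 = 54200

Bid A ($136,050)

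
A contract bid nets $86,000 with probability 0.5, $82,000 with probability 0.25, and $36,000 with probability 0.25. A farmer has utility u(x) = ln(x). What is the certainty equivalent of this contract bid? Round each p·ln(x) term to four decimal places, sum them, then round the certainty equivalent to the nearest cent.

E[u] = 0.5·ln(86000) + 0.25·ln(82000) + 0.25·ln(36000) = 5.6811 + 2.8286 + 2.6228 = 11.1325
CE = e^11.1325 ≈ 68357.05

$68,357.05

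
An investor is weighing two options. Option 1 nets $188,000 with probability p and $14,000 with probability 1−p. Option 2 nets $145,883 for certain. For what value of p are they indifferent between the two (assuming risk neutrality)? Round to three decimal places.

p·188000 + (1−p)·14000 = 145883
174000p + 14000 = 145883
p = (145883 − 14000) / 174000

p = 0.758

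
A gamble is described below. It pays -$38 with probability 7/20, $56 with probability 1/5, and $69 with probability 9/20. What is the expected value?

EV = 7/20 × (-38) + 1/5 × 56 + 9/20 × 69 = -13.3 + 11.2 + 31.05 = 28.95

$28.95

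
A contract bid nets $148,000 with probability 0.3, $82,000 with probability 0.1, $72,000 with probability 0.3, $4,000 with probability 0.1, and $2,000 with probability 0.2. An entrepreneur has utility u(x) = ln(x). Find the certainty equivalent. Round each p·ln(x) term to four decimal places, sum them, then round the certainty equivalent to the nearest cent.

E[u] = 0.3·ln(148000) + 0.1·ln(82000) + 0.3·ln(72000) + 0.1·ln(4000) + 0.2·ln(2000) = 3.5715 + 1.1314 + 3.3553 + 0.8294 + 1.5202 = 10.4078
CE = e^10.4078 ≈ 33116.93

$33,116.93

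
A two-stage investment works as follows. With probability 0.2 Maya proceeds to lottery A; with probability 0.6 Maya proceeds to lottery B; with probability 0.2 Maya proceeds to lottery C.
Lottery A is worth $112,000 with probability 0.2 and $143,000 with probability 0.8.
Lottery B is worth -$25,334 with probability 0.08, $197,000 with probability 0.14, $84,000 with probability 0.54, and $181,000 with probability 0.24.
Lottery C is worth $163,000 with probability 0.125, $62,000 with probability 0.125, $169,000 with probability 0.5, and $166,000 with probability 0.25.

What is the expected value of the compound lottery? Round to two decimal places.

$126,796.97

EV(A) = 0.2 × 112000 + 0.8 × 143000 = 22400 + 114400 = 136800
EV(B) = 0.08 × (-25334) + 0.14 × 197000 + 0.54 × 84000 + 0.24 × 181000 = -2026.72 + 27580 + 45360 + 43440 = 114353.28
EV(C) = 0.125 × 163000 + 0.125 × 62000 + 0.5 × 169000 + 0.25 × 166000 = 20375 + 7750 + 84500 + 41500 = 154125
Overall = 0.2 × 136800 + 0.6 × 114353.28 + 0.2 × 154125 = 27360 + 68611.968 + 30825 = 126796.968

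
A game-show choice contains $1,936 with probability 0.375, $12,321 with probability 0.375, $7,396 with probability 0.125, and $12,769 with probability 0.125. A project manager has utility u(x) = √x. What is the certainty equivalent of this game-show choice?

E[u] = 0.375·√1936 + 0.375·√12321 + 0.125·√7396 + 0.125·√12769 = 0.375·44 + 0.375·111 + 0.125·86 + 0.125·113 = 83
CE = (83)² = 6889

$6,889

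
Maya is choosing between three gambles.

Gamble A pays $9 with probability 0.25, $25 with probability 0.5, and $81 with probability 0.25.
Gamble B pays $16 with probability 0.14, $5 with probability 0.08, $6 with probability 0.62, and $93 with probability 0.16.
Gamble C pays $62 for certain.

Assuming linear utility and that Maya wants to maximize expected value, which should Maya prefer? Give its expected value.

Gamble A = 0.25 × 9 + 0.5 × 25 + 0.25 × 81 = 2.25 + 12.5 + 20.25 = 35
Gamble B = 0.14 × 16 + 0.08 × 5 + 0.62 × 6 + 0.16 × 93 = 2.24 + 0.4 + 3.72 + 14.88 = 21.24
Gamble C: 62 (certain)

Gamble C ($62)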